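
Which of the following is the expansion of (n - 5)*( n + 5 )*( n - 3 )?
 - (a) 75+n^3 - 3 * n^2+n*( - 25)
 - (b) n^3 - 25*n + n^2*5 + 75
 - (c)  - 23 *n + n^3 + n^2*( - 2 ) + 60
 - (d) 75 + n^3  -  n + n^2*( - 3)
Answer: a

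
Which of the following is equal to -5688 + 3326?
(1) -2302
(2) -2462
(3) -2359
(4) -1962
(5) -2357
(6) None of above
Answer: 6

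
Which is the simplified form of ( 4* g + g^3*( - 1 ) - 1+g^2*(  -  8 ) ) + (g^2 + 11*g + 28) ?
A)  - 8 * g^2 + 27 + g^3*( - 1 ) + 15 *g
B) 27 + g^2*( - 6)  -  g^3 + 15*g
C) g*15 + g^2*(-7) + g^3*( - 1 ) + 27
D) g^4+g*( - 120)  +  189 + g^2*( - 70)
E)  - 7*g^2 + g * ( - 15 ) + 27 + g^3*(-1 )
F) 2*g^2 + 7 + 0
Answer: C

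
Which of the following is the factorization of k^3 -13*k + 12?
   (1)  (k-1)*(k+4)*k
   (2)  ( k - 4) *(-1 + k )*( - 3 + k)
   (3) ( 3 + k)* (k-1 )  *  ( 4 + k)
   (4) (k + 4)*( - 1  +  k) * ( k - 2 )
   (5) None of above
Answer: 5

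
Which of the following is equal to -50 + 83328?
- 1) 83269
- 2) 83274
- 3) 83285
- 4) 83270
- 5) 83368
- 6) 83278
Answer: 6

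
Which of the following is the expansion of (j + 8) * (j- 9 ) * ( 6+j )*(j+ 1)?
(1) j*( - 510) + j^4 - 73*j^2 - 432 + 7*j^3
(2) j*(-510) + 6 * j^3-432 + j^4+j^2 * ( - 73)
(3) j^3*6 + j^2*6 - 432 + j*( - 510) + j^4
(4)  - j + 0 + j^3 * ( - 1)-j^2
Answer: 2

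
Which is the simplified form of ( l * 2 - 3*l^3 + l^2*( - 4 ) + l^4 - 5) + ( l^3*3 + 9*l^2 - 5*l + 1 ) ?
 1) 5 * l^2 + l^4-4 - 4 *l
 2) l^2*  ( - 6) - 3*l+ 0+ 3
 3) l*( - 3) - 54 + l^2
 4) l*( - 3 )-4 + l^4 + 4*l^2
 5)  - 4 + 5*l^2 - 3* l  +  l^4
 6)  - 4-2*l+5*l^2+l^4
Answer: 5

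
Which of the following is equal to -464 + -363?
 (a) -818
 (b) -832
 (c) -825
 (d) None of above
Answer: d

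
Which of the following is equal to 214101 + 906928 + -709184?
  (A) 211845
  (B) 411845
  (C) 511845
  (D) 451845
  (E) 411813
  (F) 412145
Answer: B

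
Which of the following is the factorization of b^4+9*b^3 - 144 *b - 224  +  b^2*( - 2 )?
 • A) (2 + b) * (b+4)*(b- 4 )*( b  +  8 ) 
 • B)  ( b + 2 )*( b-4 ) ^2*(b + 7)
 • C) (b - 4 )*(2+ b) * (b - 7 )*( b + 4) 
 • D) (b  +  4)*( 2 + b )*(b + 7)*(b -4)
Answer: D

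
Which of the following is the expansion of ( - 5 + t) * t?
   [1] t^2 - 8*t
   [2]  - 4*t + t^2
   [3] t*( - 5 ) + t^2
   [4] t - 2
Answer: 3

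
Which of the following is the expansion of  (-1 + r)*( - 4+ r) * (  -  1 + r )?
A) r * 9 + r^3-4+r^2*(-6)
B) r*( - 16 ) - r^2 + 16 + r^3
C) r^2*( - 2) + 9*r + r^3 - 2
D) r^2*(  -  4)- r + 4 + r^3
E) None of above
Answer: A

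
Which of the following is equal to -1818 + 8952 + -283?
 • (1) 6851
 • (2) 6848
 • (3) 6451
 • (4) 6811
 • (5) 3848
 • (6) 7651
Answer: 1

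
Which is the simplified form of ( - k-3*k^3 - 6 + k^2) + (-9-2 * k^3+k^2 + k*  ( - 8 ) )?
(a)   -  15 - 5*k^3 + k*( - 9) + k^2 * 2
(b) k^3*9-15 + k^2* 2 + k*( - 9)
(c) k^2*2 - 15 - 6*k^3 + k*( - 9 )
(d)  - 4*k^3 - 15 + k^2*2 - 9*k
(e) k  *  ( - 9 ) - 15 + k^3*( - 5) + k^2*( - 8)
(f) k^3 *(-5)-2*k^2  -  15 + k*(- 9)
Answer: a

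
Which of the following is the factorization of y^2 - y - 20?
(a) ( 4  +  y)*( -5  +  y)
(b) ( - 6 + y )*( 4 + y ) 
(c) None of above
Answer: a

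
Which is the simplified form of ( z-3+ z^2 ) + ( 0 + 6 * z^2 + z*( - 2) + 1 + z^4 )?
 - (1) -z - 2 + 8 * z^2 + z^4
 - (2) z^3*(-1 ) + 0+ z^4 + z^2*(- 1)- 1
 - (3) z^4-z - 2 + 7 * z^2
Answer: 3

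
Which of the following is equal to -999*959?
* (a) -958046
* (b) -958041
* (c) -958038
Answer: b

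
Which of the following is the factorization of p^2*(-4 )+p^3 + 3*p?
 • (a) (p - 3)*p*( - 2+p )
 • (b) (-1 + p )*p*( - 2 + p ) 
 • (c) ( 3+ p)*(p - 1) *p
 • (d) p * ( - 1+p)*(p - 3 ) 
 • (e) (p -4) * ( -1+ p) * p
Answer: d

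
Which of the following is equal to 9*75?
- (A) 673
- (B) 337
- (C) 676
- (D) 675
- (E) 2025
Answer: D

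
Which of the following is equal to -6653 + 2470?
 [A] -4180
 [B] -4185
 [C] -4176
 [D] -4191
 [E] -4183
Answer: E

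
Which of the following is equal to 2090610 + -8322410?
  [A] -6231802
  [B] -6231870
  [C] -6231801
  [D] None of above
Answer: D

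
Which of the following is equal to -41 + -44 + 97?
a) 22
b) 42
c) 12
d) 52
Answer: c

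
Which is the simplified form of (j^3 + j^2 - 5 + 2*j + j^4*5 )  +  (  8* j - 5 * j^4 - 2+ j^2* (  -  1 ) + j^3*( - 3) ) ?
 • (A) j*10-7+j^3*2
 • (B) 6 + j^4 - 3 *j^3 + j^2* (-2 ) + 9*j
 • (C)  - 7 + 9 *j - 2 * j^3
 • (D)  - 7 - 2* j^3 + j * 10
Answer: D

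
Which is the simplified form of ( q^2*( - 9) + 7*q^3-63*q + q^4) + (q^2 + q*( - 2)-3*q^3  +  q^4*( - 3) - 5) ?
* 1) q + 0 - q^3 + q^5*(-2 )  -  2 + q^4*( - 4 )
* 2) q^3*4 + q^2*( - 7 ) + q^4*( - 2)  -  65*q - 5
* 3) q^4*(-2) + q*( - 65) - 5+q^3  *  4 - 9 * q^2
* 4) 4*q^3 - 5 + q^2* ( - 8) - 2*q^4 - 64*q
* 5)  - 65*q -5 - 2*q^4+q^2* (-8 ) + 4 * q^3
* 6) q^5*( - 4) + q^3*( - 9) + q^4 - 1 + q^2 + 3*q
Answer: 5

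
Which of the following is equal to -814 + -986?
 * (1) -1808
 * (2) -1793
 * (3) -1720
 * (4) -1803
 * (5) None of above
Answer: 5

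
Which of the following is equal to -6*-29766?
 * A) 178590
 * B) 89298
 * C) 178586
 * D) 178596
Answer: D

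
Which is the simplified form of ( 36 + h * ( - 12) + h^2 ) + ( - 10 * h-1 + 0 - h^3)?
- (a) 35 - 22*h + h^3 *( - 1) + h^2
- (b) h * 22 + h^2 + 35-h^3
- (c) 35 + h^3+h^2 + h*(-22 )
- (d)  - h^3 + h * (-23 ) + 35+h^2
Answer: a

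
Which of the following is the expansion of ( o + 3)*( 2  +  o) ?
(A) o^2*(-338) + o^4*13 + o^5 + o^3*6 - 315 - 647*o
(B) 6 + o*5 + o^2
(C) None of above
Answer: B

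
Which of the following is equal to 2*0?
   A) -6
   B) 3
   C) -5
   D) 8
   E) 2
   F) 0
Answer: F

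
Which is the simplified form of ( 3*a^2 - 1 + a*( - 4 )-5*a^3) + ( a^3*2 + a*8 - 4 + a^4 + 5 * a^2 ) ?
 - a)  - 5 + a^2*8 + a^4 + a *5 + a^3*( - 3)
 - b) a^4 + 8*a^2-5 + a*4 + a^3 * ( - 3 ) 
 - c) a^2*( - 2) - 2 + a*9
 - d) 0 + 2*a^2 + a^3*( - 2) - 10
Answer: b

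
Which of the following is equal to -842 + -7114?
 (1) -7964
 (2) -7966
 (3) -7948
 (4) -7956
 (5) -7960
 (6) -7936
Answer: 4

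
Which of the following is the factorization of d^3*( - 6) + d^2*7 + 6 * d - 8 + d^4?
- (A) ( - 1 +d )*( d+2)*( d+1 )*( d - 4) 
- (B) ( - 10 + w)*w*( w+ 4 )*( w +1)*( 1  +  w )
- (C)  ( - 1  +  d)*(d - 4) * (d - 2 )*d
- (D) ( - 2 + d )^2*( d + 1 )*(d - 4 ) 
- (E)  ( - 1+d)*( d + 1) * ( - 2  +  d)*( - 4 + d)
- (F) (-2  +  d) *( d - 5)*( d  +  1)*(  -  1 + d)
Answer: E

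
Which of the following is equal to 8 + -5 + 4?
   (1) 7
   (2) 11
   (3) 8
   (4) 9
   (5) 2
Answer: 1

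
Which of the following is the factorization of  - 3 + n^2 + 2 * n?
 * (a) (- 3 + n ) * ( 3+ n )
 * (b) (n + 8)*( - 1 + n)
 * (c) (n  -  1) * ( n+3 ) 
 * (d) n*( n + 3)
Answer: c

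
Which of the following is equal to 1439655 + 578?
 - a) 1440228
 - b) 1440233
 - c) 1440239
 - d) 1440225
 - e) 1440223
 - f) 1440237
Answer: b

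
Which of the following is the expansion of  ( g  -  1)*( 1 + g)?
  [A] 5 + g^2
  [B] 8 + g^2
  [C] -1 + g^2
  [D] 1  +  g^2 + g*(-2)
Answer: C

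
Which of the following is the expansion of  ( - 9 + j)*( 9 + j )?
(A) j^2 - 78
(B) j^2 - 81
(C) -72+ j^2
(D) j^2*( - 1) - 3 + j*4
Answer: B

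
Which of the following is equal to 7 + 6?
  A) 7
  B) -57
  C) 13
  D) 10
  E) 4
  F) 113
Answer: C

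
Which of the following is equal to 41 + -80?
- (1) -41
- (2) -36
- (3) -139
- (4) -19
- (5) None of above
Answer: 5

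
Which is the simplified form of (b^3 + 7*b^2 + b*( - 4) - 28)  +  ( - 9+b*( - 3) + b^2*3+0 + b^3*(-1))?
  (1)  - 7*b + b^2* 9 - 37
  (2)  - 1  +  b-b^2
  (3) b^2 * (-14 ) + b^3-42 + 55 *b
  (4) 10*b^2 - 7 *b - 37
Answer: 4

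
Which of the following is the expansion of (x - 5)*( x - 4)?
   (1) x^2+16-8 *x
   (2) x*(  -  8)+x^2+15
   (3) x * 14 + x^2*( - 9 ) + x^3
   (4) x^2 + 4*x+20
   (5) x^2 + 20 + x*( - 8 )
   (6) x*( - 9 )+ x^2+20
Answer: 6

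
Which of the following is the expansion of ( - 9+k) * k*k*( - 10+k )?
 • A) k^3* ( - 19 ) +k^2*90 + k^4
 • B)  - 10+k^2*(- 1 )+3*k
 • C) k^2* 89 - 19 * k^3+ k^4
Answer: A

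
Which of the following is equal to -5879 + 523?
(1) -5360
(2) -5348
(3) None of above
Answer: 3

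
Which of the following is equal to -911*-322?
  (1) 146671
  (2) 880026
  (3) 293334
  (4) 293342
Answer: 4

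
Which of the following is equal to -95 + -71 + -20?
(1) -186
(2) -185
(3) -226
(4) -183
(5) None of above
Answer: 1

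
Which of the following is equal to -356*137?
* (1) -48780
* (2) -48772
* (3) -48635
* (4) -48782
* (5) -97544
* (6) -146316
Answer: 2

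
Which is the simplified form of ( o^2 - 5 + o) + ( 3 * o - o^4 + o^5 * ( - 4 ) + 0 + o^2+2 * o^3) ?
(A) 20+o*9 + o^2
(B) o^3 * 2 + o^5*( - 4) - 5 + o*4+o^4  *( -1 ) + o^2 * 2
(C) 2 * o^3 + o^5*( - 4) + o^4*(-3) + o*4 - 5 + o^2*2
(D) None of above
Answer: B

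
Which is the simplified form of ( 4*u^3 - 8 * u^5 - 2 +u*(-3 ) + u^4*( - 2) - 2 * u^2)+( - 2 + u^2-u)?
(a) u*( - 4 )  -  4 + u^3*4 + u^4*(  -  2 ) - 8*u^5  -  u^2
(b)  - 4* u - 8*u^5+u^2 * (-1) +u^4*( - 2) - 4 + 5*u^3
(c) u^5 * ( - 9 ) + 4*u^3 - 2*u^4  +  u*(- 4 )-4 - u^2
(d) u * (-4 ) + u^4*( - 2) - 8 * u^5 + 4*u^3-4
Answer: a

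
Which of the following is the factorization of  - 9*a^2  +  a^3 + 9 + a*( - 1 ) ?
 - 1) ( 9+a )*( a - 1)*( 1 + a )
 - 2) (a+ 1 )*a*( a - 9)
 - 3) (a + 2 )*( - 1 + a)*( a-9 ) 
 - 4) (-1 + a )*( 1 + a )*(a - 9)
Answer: 4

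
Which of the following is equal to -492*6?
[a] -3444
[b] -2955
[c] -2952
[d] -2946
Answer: c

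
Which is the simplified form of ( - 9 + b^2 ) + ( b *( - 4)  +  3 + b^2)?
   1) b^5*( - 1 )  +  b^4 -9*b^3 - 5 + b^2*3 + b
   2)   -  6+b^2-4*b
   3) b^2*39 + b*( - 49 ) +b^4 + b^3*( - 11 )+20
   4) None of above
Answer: 4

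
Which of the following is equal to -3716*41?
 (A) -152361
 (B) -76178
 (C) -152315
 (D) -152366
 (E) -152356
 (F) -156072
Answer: E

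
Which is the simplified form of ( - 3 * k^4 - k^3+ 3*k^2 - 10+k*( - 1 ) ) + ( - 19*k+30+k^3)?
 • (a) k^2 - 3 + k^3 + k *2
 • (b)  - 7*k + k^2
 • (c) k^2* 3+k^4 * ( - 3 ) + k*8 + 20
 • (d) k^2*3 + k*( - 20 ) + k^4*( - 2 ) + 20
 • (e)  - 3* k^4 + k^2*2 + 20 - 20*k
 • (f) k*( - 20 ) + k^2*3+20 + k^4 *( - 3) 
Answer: f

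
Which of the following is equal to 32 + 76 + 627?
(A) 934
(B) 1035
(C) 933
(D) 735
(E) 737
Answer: D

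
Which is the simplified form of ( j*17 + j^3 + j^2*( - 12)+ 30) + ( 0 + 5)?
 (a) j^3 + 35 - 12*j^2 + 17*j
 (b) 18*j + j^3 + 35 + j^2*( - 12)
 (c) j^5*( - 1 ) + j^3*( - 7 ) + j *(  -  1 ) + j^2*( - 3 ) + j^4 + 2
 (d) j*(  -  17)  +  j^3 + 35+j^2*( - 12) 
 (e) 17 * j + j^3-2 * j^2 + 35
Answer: a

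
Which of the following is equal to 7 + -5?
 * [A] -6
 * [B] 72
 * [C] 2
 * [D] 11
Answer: C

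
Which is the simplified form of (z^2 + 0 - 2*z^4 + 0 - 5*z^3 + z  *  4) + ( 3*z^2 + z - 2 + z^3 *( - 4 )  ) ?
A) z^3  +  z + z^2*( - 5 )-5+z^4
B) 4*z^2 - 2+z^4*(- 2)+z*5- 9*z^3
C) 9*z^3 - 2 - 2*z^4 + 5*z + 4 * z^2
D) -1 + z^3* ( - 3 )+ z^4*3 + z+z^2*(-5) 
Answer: B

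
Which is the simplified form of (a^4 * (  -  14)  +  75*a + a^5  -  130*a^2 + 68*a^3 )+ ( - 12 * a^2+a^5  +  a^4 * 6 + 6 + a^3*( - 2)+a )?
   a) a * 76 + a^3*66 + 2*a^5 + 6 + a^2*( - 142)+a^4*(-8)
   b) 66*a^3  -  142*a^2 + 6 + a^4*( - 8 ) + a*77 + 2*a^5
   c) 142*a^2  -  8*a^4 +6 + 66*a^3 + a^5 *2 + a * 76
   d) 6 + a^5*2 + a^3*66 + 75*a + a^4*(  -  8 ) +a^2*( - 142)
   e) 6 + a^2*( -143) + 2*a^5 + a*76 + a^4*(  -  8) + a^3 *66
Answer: a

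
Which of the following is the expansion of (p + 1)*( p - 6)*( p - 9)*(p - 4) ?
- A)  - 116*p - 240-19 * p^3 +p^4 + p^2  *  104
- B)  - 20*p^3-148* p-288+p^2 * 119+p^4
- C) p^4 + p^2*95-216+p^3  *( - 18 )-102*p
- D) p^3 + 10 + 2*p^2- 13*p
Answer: C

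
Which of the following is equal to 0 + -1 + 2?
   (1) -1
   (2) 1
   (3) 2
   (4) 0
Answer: 2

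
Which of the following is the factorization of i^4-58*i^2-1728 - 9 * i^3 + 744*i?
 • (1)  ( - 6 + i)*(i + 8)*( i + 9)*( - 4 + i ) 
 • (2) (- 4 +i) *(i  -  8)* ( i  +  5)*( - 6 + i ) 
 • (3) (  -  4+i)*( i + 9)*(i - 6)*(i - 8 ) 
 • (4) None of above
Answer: 3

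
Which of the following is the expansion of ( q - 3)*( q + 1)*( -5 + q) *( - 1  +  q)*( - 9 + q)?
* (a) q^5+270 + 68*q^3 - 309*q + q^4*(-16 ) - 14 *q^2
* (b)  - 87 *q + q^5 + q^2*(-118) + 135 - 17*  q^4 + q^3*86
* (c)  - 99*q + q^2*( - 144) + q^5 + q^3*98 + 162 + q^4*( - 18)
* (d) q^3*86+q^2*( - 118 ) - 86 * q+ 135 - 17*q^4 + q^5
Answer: b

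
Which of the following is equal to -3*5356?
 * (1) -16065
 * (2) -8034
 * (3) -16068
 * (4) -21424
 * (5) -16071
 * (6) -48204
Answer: 3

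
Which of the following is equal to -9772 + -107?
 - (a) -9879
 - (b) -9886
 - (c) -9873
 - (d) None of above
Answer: a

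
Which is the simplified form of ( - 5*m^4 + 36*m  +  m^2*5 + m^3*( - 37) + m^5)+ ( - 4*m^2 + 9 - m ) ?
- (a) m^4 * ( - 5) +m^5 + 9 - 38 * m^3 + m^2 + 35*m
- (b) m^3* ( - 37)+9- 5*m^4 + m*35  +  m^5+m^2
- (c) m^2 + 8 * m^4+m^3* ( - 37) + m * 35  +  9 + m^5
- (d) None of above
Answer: b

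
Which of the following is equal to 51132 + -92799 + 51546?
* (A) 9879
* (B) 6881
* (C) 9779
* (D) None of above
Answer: A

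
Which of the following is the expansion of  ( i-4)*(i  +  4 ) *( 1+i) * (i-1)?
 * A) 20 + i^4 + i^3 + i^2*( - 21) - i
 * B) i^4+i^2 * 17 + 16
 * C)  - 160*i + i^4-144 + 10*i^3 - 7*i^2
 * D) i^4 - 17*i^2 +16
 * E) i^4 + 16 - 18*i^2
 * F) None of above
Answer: D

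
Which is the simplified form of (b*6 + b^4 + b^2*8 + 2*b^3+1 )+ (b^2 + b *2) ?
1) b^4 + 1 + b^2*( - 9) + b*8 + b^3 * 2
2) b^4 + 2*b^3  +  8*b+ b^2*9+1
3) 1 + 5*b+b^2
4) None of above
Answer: 2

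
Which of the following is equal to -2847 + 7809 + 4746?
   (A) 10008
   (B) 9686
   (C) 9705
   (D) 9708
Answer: D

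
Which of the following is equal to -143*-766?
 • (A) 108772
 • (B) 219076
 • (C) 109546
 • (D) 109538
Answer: D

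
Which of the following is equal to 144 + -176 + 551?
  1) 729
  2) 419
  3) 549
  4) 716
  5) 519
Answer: 5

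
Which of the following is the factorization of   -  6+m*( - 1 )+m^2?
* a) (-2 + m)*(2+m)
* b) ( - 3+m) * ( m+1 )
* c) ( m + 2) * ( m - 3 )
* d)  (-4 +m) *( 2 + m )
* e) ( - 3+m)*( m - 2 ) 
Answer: c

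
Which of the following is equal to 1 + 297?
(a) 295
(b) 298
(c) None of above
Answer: b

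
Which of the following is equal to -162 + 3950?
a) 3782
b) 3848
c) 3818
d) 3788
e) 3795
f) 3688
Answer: d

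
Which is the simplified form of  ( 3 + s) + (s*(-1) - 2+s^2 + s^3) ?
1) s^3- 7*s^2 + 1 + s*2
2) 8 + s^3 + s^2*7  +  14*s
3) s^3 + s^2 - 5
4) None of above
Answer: 4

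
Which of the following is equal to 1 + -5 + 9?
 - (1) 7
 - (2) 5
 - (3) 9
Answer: 2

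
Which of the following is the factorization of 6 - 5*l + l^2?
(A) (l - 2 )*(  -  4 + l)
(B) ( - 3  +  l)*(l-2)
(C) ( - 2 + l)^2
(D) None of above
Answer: B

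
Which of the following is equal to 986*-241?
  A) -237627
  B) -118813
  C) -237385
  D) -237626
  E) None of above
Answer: D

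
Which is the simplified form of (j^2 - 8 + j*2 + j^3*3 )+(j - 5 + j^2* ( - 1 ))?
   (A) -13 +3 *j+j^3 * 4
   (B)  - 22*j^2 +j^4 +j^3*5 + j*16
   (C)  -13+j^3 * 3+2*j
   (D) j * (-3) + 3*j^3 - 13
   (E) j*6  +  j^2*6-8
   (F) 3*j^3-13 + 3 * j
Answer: F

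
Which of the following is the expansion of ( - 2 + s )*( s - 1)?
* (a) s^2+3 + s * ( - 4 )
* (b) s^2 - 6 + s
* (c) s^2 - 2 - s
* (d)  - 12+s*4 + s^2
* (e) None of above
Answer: e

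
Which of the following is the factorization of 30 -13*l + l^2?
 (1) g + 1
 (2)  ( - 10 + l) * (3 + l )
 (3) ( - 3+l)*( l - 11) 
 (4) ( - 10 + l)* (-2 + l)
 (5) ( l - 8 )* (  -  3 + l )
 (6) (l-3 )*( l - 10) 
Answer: 6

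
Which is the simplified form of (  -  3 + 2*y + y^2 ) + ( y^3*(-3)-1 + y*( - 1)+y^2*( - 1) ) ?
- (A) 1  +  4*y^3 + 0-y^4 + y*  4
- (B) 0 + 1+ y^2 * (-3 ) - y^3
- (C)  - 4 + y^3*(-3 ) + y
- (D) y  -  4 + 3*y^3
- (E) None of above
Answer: C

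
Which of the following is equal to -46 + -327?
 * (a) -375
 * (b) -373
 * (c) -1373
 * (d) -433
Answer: b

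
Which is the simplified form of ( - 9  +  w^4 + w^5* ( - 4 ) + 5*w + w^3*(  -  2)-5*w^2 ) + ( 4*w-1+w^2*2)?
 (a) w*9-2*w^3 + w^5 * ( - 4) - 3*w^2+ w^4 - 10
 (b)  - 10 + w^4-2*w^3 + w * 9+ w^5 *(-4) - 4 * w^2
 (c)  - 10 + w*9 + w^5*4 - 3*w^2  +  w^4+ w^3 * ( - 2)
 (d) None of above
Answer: a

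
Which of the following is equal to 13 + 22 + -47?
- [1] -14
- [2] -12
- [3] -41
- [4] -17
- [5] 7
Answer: 2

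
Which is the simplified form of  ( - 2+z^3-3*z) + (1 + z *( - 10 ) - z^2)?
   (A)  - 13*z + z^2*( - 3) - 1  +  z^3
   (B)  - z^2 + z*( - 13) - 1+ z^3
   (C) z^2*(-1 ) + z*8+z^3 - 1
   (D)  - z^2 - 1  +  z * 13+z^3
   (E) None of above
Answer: B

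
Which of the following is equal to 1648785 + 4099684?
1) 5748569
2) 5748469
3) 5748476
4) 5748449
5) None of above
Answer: 2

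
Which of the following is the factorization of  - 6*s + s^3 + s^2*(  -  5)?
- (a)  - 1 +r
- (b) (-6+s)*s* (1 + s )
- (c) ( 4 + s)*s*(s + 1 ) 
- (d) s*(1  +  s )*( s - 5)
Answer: b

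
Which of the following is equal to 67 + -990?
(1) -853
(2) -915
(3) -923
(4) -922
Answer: 3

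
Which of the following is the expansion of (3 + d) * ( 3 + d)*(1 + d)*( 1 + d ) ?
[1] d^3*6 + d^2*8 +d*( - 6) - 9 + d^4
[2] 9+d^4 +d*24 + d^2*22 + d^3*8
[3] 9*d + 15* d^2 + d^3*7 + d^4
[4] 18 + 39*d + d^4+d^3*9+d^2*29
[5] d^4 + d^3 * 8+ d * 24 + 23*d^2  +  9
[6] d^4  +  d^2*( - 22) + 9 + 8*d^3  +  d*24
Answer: 2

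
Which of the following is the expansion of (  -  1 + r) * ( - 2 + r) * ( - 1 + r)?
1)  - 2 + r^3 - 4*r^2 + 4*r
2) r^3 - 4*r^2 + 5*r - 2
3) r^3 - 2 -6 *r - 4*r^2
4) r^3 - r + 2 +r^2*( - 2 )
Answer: 2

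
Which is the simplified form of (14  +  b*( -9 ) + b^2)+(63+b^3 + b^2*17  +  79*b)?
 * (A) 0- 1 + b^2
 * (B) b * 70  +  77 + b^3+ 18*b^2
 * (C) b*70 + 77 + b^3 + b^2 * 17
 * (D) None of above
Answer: B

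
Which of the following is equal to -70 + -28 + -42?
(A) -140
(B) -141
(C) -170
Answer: A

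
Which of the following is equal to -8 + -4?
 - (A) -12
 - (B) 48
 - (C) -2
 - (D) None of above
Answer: A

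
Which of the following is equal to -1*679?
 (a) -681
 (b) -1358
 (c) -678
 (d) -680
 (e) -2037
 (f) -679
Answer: f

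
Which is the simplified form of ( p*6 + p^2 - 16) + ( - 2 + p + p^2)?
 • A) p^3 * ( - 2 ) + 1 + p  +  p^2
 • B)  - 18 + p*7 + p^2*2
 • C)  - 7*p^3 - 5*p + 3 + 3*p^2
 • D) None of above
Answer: B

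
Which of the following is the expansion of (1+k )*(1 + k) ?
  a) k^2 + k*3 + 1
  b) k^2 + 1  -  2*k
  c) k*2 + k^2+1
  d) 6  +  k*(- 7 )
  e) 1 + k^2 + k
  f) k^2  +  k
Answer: c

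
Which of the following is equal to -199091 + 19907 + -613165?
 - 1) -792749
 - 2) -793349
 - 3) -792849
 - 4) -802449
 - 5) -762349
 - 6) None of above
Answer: 6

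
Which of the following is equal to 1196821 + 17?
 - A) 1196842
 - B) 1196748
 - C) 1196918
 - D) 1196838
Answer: D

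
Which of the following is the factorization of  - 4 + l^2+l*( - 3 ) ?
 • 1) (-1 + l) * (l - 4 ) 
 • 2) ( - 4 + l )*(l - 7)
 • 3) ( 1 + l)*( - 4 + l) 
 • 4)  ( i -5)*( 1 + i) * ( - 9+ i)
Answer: 3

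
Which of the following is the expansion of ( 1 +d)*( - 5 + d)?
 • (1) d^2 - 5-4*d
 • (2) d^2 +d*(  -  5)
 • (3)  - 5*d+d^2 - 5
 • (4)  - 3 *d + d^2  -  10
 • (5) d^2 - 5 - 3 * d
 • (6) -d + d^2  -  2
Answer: 1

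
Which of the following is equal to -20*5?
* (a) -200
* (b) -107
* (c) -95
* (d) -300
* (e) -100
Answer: e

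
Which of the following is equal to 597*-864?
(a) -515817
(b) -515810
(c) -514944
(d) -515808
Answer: d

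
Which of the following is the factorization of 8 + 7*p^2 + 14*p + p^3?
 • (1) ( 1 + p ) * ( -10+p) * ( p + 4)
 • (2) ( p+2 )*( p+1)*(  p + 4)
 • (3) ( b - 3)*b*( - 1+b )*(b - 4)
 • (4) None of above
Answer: 2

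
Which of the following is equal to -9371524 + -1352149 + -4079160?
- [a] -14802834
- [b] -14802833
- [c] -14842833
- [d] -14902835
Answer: b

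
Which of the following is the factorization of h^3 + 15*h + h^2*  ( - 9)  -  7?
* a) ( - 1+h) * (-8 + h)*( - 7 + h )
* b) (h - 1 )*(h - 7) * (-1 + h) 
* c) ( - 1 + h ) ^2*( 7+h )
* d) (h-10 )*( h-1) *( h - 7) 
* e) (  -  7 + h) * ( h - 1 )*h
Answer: b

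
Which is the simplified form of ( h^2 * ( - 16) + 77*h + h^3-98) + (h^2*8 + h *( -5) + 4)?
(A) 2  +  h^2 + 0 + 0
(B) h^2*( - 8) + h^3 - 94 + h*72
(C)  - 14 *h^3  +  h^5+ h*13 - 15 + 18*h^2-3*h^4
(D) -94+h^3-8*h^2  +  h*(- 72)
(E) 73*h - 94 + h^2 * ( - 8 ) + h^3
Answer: B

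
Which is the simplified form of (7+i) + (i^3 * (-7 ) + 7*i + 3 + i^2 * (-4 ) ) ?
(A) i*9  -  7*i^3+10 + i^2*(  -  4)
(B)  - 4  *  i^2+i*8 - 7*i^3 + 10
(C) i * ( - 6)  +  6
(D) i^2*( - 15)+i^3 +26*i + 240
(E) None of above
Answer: B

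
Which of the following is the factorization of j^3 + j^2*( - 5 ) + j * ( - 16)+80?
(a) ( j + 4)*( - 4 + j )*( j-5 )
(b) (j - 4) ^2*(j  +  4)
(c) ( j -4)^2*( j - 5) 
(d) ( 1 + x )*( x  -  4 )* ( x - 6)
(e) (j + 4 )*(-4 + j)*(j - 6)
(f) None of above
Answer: a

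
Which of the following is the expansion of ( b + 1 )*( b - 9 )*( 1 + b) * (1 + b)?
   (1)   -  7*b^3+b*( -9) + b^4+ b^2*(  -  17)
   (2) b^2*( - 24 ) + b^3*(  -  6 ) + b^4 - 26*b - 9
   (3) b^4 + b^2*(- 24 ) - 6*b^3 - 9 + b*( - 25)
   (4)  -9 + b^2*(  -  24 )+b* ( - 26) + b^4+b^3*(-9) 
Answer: 2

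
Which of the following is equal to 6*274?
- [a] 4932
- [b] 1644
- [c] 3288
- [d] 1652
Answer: b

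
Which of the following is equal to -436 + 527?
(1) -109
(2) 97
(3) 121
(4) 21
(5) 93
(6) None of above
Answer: 6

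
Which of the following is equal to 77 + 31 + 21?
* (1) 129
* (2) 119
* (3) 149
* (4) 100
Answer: 1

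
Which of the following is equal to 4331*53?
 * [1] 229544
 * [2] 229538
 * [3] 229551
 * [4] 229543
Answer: 4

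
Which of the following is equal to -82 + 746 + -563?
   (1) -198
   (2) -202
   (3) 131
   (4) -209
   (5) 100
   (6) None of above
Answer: 6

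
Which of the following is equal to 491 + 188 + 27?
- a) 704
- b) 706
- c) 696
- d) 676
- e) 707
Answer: b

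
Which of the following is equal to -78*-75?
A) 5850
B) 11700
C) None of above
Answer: A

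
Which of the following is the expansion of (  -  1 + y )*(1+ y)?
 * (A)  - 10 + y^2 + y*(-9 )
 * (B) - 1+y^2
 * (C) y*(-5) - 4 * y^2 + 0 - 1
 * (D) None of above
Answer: B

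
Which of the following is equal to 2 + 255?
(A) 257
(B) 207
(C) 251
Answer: A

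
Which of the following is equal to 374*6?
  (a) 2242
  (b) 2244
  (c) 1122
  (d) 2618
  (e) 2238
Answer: b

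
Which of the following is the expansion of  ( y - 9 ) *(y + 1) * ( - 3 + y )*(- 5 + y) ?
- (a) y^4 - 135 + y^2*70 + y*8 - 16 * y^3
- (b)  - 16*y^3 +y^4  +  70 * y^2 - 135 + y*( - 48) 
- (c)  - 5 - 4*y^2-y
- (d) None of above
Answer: b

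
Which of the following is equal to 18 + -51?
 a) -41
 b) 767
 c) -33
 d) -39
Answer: c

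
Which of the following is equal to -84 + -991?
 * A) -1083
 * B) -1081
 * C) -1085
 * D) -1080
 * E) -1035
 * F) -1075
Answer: F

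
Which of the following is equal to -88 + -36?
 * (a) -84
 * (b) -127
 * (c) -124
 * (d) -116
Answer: c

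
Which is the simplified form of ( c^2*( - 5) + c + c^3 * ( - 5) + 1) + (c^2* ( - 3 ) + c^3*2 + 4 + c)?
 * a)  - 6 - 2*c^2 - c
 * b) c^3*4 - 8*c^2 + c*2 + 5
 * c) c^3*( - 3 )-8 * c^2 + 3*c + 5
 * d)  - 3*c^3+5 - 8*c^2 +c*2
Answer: d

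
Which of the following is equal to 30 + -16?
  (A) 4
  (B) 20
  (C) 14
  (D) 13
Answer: C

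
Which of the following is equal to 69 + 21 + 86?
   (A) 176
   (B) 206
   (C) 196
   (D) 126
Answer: A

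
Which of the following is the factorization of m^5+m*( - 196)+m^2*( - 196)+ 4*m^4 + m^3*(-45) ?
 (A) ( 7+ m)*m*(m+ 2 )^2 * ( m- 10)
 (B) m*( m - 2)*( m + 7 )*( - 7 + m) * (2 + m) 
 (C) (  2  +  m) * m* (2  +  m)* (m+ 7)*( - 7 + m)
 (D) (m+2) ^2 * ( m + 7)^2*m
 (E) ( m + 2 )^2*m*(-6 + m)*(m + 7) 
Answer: C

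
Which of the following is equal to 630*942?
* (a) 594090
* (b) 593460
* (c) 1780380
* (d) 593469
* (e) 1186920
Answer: b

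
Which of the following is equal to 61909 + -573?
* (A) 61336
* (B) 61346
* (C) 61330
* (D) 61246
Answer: A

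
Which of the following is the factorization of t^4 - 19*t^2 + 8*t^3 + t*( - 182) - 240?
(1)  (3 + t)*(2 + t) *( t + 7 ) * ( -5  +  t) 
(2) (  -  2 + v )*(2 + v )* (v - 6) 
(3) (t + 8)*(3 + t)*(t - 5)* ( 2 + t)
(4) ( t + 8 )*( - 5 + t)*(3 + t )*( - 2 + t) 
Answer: 3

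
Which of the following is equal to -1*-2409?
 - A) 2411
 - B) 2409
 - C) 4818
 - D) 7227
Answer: B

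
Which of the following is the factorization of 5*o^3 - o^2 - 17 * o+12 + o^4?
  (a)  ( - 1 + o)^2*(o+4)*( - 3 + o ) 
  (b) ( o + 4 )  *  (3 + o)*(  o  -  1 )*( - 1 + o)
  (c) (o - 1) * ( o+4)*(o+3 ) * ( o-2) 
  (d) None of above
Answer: b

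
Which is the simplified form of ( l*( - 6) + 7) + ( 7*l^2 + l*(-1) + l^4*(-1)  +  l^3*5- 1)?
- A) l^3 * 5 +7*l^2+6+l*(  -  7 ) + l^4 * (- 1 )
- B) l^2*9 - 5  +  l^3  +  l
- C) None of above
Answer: A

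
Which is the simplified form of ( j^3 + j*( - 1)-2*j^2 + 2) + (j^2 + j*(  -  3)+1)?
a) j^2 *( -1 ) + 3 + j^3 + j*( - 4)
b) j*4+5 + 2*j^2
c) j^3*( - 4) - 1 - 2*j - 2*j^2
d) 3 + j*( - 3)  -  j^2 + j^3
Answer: a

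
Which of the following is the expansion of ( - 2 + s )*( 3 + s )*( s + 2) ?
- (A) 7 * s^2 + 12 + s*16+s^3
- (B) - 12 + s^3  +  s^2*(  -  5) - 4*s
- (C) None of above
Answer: C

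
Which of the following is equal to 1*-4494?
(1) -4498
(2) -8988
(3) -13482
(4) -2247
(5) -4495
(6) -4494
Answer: 6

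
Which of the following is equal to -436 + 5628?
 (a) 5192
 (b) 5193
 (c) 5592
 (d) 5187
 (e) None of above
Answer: a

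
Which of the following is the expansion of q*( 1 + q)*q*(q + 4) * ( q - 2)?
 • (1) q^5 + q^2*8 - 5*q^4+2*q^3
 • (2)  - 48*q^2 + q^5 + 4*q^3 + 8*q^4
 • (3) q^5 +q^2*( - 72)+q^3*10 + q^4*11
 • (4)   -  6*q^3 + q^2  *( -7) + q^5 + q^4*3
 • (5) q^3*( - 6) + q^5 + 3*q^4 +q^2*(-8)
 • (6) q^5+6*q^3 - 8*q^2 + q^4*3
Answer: 5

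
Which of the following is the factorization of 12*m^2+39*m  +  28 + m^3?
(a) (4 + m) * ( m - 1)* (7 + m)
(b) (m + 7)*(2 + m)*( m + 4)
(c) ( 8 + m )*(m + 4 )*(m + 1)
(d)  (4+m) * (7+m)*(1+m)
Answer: d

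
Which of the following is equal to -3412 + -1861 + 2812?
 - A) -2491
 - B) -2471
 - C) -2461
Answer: C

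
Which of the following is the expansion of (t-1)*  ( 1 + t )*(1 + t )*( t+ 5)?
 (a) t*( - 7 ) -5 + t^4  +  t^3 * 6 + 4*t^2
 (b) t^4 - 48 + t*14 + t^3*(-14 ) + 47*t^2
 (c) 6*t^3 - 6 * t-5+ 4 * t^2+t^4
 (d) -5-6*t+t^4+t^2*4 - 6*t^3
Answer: c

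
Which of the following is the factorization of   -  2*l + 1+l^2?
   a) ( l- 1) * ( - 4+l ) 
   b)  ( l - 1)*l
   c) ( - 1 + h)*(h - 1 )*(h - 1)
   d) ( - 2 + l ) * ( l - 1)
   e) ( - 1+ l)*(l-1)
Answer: e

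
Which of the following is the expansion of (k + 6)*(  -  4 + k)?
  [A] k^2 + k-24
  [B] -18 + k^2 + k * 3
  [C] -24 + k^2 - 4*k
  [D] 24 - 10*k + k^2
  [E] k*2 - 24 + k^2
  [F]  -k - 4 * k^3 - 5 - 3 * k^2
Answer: E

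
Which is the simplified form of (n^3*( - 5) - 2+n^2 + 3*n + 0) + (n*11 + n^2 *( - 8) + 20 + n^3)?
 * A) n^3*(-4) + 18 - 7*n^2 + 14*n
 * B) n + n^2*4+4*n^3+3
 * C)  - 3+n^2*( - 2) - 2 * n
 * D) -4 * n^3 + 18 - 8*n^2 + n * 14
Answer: A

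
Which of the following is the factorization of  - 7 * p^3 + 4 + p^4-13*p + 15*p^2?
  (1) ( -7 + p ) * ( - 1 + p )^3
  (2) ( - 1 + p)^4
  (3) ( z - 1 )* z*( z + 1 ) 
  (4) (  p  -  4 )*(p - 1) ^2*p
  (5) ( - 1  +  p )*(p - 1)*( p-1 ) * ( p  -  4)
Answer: 5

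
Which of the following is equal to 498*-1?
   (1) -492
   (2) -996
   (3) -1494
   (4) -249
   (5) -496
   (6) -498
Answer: 6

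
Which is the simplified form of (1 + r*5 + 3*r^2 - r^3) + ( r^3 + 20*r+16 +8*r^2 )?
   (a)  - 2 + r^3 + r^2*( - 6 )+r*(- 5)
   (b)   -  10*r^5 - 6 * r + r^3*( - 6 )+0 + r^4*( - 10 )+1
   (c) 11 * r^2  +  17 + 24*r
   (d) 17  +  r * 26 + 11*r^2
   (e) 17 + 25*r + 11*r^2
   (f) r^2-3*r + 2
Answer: e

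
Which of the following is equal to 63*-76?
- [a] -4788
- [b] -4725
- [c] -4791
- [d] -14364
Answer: a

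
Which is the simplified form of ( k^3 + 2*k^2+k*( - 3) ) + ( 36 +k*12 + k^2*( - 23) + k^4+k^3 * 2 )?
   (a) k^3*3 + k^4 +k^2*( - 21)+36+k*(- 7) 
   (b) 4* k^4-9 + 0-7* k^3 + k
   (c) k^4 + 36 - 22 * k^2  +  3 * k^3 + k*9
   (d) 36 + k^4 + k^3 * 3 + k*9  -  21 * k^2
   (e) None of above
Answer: d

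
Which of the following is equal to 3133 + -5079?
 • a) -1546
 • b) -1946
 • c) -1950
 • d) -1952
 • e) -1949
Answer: b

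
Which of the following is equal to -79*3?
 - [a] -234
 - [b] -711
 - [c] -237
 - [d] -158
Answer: c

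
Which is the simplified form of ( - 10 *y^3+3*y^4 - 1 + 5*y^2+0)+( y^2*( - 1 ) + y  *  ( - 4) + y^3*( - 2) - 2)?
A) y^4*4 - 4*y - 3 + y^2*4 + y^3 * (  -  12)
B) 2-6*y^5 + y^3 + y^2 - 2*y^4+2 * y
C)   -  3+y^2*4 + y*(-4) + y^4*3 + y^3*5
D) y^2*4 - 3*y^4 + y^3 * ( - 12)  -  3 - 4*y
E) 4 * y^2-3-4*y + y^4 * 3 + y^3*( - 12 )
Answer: E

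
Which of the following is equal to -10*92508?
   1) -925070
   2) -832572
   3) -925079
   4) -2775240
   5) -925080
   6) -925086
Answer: 5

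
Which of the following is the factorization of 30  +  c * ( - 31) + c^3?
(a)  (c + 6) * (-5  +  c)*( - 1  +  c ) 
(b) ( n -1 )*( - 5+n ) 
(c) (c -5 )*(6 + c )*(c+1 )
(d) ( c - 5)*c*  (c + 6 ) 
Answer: a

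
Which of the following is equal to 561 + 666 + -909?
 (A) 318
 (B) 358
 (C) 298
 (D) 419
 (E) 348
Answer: A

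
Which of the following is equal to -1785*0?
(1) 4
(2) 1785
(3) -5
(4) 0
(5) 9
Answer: 4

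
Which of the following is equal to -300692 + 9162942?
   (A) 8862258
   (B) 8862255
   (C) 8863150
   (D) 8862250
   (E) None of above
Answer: D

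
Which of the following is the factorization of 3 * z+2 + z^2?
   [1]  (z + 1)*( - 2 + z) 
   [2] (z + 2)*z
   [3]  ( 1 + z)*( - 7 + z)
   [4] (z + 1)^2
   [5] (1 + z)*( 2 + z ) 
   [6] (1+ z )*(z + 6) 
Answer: 5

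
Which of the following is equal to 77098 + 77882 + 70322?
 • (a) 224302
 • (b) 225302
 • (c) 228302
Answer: b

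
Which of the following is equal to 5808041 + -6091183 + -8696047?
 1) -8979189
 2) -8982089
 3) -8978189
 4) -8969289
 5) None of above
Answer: 1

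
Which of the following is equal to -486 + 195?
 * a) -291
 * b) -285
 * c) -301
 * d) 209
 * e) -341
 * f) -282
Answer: a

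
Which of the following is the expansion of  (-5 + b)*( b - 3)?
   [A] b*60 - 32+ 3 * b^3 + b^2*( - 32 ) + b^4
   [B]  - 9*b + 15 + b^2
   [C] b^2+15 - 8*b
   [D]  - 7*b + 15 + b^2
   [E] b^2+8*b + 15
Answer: C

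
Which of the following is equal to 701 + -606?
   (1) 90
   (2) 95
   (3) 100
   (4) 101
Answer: 2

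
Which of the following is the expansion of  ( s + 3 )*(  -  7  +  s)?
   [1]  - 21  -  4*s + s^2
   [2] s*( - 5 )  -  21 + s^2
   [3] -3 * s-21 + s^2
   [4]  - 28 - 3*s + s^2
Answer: 1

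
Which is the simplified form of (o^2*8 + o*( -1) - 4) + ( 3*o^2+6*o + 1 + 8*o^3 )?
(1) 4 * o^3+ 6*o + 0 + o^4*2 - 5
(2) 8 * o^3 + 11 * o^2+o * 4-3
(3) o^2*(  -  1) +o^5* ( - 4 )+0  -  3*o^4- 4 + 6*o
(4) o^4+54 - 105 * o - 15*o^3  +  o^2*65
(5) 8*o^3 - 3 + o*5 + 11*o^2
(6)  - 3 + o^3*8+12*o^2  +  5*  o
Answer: 5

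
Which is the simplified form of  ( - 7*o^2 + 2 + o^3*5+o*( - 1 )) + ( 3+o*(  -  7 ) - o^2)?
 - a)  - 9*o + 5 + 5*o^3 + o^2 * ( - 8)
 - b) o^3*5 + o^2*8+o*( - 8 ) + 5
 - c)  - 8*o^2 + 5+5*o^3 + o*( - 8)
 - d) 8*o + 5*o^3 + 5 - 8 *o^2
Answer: c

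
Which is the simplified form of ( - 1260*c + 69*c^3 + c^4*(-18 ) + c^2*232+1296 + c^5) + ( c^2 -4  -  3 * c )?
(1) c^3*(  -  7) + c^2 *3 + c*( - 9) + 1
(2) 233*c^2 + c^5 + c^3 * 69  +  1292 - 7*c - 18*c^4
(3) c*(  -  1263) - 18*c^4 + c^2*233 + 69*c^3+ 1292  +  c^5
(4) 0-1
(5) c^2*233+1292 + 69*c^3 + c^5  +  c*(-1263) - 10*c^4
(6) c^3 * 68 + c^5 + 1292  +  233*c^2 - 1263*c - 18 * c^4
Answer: 3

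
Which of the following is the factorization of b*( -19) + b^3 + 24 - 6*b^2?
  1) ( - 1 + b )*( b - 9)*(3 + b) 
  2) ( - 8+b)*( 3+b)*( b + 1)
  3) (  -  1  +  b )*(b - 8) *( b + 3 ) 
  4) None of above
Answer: 3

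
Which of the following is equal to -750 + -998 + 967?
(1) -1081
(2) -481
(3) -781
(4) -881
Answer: 3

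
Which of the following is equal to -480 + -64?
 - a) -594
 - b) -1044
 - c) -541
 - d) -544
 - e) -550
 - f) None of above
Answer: d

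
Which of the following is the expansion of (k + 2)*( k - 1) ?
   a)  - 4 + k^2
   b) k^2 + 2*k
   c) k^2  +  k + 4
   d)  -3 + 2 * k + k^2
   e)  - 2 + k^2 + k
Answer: e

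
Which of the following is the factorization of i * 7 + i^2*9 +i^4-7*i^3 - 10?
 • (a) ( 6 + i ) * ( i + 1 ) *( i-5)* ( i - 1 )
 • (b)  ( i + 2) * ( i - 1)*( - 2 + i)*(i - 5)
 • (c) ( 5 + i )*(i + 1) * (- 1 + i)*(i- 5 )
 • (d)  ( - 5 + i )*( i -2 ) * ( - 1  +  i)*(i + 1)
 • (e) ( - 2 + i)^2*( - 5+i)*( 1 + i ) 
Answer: d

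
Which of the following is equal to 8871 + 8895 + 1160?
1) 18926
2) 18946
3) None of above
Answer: 1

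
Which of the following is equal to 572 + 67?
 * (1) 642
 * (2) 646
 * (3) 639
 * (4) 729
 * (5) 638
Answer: 3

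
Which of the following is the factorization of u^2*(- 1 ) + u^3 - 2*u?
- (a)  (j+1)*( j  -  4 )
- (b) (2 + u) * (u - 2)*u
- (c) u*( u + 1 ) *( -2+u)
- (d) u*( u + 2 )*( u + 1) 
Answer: c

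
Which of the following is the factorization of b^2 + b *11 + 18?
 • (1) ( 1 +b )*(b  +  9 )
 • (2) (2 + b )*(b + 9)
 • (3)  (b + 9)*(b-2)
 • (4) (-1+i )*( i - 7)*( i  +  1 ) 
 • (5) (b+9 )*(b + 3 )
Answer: 2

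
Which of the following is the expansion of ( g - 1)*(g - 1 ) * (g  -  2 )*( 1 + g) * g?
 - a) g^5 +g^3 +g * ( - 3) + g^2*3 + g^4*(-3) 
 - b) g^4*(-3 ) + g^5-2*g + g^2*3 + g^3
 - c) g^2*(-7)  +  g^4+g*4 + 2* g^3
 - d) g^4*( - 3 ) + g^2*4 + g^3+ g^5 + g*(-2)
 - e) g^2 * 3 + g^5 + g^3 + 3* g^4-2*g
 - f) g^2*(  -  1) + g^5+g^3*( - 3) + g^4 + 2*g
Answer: b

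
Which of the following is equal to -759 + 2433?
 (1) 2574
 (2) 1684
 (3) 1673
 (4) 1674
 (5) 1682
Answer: 4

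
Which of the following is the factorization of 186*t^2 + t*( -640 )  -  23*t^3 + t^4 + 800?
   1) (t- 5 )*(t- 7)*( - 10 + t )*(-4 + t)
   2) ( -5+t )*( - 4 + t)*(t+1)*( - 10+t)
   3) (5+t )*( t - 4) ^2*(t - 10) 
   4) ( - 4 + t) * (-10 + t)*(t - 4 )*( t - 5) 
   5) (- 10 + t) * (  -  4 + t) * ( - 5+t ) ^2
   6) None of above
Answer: 4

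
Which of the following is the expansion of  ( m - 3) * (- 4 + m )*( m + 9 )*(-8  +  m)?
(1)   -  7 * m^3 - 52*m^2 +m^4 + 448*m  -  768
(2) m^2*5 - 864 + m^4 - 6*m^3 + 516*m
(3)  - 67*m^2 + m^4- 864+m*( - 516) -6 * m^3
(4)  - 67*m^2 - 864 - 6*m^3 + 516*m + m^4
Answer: 4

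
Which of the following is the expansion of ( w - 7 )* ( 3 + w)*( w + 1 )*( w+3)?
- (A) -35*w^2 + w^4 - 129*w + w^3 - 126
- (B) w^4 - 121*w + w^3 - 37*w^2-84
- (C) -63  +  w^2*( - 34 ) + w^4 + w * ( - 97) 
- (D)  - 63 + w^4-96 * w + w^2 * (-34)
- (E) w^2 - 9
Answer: D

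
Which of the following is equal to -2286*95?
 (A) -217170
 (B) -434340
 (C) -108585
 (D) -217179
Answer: A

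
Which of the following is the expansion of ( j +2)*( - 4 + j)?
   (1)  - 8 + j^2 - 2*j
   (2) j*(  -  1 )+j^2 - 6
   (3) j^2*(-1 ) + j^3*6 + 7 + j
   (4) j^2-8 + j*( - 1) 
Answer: 1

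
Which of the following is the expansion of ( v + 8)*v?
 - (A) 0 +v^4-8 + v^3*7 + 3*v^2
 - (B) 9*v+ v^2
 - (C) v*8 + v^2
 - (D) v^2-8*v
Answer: C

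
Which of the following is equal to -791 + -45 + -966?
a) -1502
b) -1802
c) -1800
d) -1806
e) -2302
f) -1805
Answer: b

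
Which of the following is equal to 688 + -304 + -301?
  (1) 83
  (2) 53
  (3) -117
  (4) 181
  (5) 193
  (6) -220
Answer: 1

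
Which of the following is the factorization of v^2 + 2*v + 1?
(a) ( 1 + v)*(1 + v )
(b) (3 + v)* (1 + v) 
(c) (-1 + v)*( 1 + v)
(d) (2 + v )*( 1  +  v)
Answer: a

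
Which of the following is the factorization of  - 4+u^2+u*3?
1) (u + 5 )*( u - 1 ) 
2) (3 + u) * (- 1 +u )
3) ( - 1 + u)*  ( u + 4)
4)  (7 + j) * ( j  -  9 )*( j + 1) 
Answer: 3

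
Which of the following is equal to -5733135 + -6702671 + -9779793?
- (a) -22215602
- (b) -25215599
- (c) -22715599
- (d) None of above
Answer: d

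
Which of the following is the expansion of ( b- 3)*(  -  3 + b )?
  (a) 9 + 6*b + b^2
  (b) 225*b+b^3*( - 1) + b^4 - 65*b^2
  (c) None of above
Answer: c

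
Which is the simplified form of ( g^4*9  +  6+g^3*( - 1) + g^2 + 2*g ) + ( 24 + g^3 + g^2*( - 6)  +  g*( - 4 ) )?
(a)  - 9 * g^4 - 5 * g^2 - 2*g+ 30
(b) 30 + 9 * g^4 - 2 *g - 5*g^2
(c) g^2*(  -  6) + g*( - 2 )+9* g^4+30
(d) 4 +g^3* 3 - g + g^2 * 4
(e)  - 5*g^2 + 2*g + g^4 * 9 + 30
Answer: b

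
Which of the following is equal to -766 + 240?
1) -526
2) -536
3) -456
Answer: 1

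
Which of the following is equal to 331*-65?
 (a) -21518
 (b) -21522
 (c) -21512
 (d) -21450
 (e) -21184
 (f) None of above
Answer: f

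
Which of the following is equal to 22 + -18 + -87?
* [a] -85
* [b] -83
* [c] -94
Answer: b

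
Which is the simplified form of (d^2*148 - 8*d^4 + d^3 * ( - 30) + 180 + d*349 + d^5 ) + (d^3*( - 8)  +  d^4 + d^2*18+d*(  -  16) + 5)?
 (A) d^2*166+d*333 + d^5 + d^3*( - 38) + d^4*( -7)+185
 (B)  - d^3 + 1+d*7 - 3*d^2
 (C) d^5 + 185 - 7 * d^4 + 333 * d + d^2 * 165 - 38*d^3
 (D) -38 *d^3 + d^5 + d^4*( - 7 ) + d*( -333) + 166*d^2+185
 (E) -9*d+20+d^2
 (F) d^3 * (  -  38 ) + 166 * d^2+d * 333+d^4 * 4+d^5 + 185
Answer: A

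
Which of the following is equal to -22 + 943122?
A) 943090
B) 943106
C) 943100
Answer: C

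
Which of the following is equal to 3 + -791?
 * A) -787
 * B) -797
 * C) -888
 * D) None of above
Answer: D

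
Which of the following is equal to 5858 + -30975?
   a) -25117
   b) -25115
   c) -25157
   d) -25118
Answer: a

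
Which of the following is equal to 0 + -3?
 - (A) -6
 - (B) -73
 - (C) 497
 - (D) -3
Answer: D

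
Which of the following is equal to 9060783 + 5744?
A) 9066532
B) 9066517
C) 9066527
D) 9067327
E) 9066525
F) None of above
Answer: C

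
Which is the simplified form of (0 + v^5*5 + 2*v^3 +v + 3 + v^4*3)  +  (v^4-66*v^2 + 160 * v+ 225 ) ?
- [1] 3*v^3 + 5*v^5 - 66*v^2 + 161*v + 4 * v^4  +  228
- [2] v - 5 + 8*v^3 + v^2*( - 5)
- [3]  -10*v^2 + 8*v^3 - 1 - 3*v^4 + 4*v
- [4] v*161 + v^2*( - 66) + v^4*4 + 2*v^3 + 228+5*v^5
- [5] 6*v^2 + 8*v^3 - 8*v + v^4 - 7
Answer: 4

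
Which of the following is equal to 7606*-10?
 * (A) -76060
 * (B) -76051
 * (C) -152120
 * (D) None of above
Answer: A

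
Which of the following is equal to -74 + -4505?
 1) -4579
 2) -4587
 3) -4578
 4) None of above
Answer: 1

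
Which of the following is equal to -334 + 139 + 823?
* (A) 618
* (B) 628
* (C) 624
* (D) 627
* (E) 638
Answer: B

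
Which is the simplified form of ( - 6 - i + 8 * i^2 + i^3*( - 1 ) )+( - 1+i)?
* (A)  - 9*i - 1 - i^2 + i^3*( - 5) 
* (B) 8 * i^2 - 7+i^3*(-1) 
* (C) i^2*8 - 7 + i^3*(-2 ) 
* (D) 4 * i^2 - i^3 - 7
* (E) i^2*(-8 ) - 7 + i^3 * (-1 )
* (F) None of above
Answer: B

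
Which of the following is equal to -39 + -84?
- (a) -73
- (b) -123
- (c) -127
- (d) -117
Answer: b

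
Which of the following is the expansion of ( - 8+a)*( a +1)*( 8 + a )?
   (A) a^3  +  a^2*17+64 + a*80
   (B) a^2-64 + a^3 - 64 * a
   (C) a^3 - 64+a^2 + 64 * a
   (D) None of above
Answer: B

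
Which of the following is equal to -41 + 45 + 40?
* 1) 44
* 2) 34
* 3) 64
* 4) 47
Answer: 1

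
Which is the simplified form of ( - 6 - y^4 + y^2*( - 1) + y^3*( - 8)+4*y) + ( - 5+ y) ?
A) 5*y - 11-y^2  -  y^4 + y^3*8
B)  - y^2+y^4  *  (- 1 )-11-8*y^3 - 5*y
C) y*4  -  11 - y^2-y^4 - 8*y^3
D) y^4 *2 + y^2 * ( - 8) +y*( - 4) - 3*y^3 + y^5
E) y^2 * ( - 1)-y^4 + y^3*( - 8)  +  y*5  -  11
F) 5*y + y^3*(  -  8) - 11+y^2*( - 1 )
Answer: E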